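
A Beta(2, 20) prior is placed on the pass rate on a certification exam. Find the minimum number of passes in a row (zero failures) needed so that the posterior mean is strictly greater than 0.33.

k = 8

After k passes and 0 failures the posterior is Beta(2+k, 20), with mean (2+k)/(2+20+k).
Set (2+k)/(22+k) > 0.33 and solve: k > (0.33·22 − 2)/(1 − 0.33) = 7.851.
The smallest integer exceeding 7.851 is 8, and checking k=8: (10)/(30) = 0.3333 > 0.33.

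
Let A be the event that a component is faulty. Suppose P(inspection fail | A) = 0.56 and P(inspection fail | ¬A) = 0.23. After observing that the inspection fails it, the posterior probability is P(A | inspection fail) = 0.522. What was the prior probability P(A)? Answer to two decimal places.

Bayes' rule in odds form gives O(A|E) = O(A)·[P(E|A)/P(E|¬A)], hence O(A) = O(A|E)/LR.
Posterior odds = 0.522/(1−0.522) = 1.0921. LR = 0.56/0.23 = 2.4348.
Prior odds = 1.0921/2.4348 = 0.4485, so P(A) = 0.4485/(1+0.4485) ≈ 0.31.

P(A) = 0.31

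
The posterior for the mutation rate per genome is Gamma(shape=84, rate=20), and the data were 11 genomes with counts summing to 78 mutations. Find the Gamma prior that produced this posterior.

Gamma(shape=6, rate=9)

Gamma–Poisson conjugacy: posterior shape = α + Σxᵢ, posterior rate = β + n.
So α = 84 − 78 = 6 and β = 20 − 11 = 9.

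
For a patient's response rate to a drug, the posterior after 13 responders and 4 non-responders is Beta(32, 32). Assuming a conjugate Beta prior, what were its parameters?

A Beta(a, b) prior with s successes and f failures in binomial data gives a Beta(a+s, b+f) posterior.
So a = 32 − 13 = 19 and b = 32 − 4 = 28.

Beta(19, 28)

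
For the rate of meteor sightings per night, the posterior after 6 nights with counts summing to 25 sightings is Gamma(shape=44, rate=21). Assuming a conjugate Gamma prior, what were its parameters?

Gamma(shape=19, rate=15)

Gamma–Poisson conjugacy: posterior shape = α + Σxᵢ, posterior rate = β + n.
So α = 44 − 25 = 19 and β = 21 − 6 = 15.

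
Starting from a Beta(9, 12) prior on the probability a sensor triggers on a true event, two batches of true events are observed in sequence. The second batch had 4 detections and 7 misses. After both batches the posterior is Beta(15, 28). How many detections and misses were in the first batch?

Sequential conjugate updates are equivalent to a single update on the pooled data, so total successes = posterior α − prior α and total failures = posterior β − prior β.
Total across both batches: 15−9=6 detections, 28−12=16 misses.
Subtract the second batch: 6−4=2 detections and 16−7=9 misses.

2 detections and 9 misses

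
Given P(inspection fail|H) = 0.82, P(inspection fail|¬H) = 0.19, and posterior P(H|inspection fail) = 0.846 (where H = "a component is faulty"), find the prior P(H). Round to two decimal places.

P(H) = 0.56

Bayes' rule in odds form gives O(H|E) = O(H)·[P(E|H)/P(E|¬H)], hence O(H) = O(H|E)/LR.
Posterior odds = 0.846/(1−0.846) = 5.4935. LR = 0.82/0.19 = 4.3158.
Prior odds = 5.4935/4.3158 = 1.2729, so P(H) = 1.2729/(1+1.2729) ≈ 0.56.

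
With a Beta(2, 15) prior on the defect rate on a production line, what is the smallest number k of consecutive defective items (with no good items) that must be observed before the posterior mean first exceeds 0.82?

After k defective items and 0 good items the posterior is Beta(2+k, 15), with mean (2+k)/(2+15+k).
Set (2+k)/(17+k) > 0.82 and solve: k > (0.82·17 − 2)/(1 − 0.82) = 66.333.
The smallest integer exceeding 66.333 is 67, and checking k=67: (69)/(84) = 0.8214 > 0.82.

k = 67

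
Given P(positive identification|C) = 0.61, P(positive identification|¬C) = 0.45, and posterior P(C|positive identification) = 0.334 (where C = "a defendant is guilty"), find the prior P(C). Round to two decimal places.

P(C) = 0.27

Bayes' rule in odds form gives O(C|E) = O(C)·[P(E|C)/P(E|¬C)], hence O(C) = O(C|E)/LR.
Posterior odds = 0.334/(1−0.334) = 0.5015. LR = 0.61/0.45 = 1.3556.
Prior odds = 0.5015/1.3556 = 0.3699, so P(C) = 0.3699/(1+0.3699) ≈ 0.27.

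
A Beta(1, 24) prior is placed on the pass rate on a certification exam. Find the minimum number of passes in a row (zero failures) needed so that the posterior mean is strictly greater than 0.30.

k = 10

After k passes and 0 failures the posterior is Beta(1+k, 24), with mean (1+k)/(1+24+k).
Set (1+k)/(25+k) > 0.30 and solve: k > (0.30·25 − 1)/(1 − 0.30) = 9.286.
The smallest integer exceeding 9.286 is 10, and checking k=10: (11)/(35) = 0.3143 > 0.30.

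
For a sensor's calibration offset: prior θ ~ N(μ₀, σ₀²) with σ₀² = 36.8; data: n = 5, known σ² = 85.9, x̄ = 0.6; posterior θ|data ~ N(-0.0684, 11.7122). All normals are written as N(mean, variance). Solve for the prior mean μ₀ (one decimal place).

μ₀ = -1.5

With known observation variance, the Normal–Normal posterior has precision τ_n = τ₀ + n/σ² and mean μ_n = (τ₀μ₀ + (n/σ²)x̄)/τ_n.
Here τ₀ = 1/36.8 = 0.027174 and τ_data = 5/85.9 = 0.058207, so τ_n = 0.085381.
Rearranging for μ₀: μ₀ = (μ_n·τ_n − τ_data·x̄)/τ₀ = (-0.0684·0.085381 − 0.058207·0.6) / 0.027174 = -0.040764/0.027174 ≈ -1.5.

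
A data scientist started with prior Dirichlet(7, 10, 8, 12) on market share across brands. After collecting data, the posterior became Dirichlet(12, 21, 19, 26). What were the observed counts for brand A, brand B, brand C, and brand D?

For a Dirichlet(α) prior with multinomial counts c, the posterior is Dirichlet(α + c) componentwise.
Counts are posterior − prior componentwise: 12−7=5, 21−10=11, 19−8=11, 26−12=14.

counts (5, 11, 11, 14)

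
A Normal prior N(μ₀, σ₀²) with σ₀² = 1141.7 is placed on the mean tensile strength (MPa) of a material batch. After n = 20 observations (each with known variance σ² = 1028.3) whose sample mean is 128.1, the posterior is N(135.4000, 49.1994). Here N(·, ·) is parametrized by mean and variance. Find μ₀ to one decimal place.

μ₀ = 297.5

The posterior mean is a precision-weighted average: μ_n = (τ₀μ₀ + τ_data·x̄)/(τ₀+τ_data), with τ₀=1/σ₀² and τ_data=n/σ².
Here τ₀ = 1/1141.7 = 0.000876 and τ_data = 20/1028.3 = 0.019450, so τ_n = 0.020326.
Rearranging for μ₀: μ₀ = (μ_n·τ_n − τ_data·x̄)/τ₀ = (135.4000·0.020326 − 0.019450·128.1) / 0.000876 = 0.260595/0.000876 ≈ 297.5.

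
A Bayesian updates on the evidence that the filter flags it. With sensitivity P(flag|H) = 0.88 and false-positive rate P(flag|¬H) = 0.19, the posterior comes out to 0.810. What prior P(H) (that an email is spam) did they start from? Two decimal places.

In odds form, posterior odds = prior odds × likelihood ratio, so prior odds = posterior odds ÷ LR.
Posterior odds = 0.810/(1−0.810) = 4.2632. LR = 0.88/0.19 = 4.6316.
Prior odds = 4.2632/4.6316 = 0.9205, so P(H) = 0.9205/(1+0.9205) ≈ 0.48.

P(H) = 0.48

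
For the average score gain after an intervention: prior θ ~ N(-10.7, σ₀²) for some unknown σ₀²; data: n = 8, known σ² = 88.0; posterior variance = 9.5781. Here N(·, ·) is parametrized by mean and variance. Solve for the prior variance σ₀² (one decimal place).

For the Normal–Normal model with known σ², precisions add: τ_n = τ₀ + n/σ².
So 1/σ₀² = 1/9.5781 − 8/88.0 = 0.104405 − 0.090909 = 0.013496.
Hence σ₀² = 1/0.013496 ≈ 74.1.

σ₀² = 74.1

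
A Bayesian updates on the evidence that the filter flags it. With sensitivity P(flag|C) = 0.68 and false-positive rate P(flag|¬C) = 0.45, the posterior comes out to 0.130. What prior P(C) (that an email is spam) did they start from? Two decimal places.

In odds form, posterior odds = prior odds × likelihood ratio, so prior odds = posterior odds ÷ LR.
Posterior odds = 0.130/(1−0.130) = 0.1494. LR = 0.68/0.45 = 1.5111.
Prior odds = 0.1494/1.5111 = 0.0989, so P(C) = 0.0989/(1+0.0989) ≈ 0.09.

P(C) = 0.09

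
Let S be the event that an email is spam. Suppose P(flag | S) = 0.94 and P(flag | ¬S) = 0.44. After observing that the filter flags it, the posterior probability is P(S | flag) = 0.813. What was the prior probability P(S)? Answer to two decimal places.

Bayes' rule in odds form gives O(S|E) = O(S)·[P(E|S)/P(E|¬S)], hence O(S) = O(S|E)/LR.
Posterior odds = 0.813/(1−0.813) = 4.3476. LR = 0.94/0.44 = 2.1364.
Prior odds = 4.3476/2.1364 = 2.0350, so P(S) = 2.0350/(1+2.0350) ≈ 0.67.

P(S) = 0.67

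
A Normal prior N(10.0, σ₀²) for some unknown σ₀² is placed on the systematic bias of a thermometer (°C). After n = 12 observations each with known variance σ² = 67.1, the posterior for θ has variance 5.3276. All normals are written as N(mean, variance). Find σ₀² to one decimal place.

Posterior precision equals prior precision plus data precision: 1/σ_n² = 1/σ₀² + n/σ².
So 1/σ₀² = 1/5.3276 − 12/67.1 = 0.187702 − 0.178838 = 0.008864.
Hence σ₀² = 1/0.008864 ≈ 112.8.

σ₀² = 112.8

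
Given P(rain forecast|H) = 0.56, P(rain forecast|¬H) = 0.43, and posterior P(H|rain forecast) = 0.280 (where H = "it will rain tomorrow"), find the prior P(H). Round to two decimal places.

P(H) = 0.23

Bayes' rule in odds form gives O(H|E) = O(H)·[P(E|H)/P(E|¬H)], hence O(H) = O(H|E)/LR.
Posterior odds = 0.280/(1−0.280) = 0.3889. LR = 0.56/0.43 = 1.3023.
Prior odds = 0.3889/1.3023 = 0.2986, so P(H) = 0.2986/(1+0.2986) ≈ 0.23.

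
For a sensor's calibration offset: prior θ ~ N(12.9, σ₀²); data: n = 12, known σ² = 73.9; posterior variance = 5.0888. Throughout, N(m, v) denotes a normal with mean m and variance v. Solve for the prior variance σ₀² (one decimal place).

σ₀² = 29.3

For the Normal–Normal model with known σ², precisions add: τ_n = τ₀ + n/σ².
So 1/σ₀² = 1/5.0888 − 12/73.9 = 0.196510 − 0.162382 = 0.034128.
Hence σ₀² = 1/0.034128 ≈ 29.3.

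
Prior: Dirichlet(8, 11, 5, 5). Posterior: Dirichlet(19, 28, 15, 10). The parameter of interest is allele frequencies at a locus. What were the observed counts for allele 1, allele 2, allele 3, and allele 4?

For a Dirichlet(α) prior with multinomial counts c, the posterior is Dirichlet(α + c) componentwise.
Counts are posterior − prior componentwise: 19−8=11, 28−11=17, 15−5=10, 10−5=5.

counts (11, 17, 10, 5)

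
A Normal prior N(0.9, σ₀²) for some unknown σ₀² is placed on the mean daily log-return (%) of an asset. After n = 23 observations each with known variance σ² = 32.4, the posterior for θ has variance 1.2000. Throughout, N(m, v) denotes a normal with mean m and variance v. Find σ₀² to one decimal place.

For the Normal–Normal model with known σ², precisions add: τ_n = τ₀ + n/σ².
So 1/σ₀² = 1/1.2000 − 23/32.4 = 0.833333 − 0.709877 = 0.123456.
Hence σ₀² = 1/0.123456 ≈ 8.1.

σ₀² = 8.1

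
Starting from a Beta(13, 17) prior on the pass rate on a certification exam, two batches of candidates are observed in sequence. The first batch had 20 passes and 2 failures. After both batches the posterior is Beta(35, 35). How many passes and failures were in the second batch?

2 passes and 16 failures

Sequential conjugate updates are equivalent to a single update on the pooled data, so total successes = posterior α − prior α and total failures = posterior β − prior β.
Total across both batches: 35−13=22 passes, 35−17=18 failures.
Subtract the first batch: 22−20=2 passes and 18−2=16 failures.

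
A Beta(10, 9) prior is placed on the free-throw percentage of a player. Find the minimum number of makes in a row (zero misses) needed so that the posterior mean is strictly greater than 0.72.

k = 14

After k makes and 0 misses the posterior is Beta(10+k, 9), with mean (10+k)/(10+9+k).
Set (10+k)/(19+k) > 0.72 and solve: k > (0.72·19 − 10)/(1 − 0.72) = 13.143.
The smallest integer exceeding 13.143 is 14.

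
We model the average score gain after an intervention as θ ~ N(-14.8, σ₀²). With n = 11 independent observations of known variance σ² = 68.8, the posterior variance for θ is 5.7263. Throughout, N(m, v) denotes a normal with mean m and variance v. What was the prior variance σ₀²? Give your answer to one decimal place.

For the Normal–Normal model with known σ², precisions add: τ_n = τ₀ + n/σ².
So 1/σ₀² = 1/5.7263 − 11/68.8 = 0.174633 − 0.159884 = 0.014749.
Hence σ₀² = 1/0.014749 ≈ 67.8.

σ₀² = 67.8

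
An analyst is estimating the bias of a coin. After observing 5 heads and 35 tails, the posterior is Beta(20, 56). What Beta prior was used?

Under Beta–binomial conjugacy the posterior parameters are (α+s, β+f).
So α = 20 − 5 = 15 and β = 56 − 35 = 21.

Beta(15, 21)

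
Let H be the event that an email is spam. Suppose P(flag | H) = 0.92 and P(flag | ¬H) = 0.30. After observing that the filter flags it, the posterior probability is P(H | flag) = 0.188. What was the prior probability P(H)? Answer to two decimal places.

P(H) = 0.07

In odds form, posterior odds = prior odds × likelihood ratio, so prior odds = posterior odds ÷ LR.
Posterior odds = 0.188/(1−0.188) = 0.2315. LR = 0.92/0.30 = 3.0667.
Prior odds = 0.2315/3.0667 = 0.0755, so P(H) = 0.0755/(1+0.0755) ≈ 0.07.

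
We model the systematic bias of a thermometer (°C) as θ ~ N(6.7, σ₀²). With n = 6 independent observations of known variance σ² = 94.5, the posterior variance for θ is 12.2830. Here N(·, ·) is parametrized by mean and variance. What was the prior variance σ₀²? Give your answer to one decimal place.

For the Normal–Normal model with known σ², precisions add: τ_n = τ₀ + n/σ².
So 1/σ₀² = 1/12.2830 − 6/94.5 = 0.081413 − 0.063492 = 0.017921.
Hence σ₀² = 1/0.017921 ≈ 55.8.

σ₀² = 55.8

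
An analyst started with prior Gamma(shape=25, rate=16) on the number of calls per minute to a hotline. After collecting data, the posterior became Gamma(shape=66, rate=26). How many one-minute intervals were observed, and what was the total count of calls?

Gamma–Poisson conjugacy: posterior shape = α + Σxᵢ, posterior rate = β + n.
Matching: Σxᵢ = 66 − 25 = 41 and n = 26 − 16 = 10.

n = 10 one-minute intervals with total 41 calls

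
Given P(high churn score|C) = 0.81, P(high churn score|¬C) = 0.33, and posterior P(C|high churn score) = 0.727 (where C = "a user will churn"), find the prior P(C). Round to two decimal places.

Bayes' rule in odds form gives O(C|E) = O(C)·[P(E|C)/P(E|¬C)], hence O(C) = O(C|E)/LR.
Posterior odds = 0.727/(1−0.727) = 2.6630. LR = 0.81/0.33 = 2.4545.
Prior odds = 2.6630/2.4545 = 1.0849, so P(C) = 1.0849/(1+1.0849) ≈ 0.52.

P(C) = 0.52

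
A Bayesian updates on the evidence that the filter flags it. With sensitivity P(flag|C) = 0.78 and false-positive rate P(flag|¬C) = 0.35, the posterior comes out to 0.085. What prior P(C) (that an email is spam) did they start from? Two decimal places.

In odds form, posterior odds = prior odds × likelihood ratio, so prior odds = posterior odds ÷ LR.
Posterior odds = 0.085/(1−0.085) = 0.0929. LR = 0.78/0.35 = 2.2286.
Prior odds = 0.0929/2.2286 = 0.0417, so P(C) = 0.0417/(1+0.0417) ≈ 0.04.

P(C) = 0.04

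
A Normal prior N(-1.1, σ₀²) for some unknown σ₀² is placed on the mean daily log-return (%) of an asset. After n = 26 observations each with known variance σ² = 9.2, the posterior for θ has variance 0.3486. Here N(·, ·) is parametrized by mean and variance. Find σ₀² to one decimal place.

For the Normal–Normal model with known σ², precisions add: τ_n = τ₀ + n/σ².
So 1/σ₀² = 1/0.3486 − 26/9.2 = 2.868617 − 2.826087 = 0.042530.
Hence σ₀² = 1/0.042530 ≈ 23.5.

σ₀² = 23.5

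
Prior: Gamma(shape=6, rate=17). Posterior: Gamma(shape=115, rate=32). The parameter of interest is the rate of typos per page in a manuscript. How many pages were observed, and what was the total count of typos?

A Gamma(α, β) prior (rate parametrization) on a Poisson rate with n observations summing to S gives posterior Gamma(α+S, β+n).
Matching: Σxᵢ = 115 − 6 = 109 and n = 32 − 17 = 15.

n = 15 pages with total 109 typos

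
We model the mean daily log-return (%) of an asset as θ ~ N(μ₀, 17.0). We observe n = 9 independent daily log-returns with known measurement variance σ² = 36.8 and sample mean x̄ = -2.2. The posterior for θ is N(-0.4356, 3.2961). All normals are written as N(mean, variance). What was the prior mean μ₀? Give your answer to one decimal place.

μ₀ = 6.9

With known observation variance, the Normal–Normal posterior has precision τ_n = τ₀ + n/σ² and mean μ_n = (τ₀μ₀ + (n/σ²)x̄)/τ_n.
Here τ₀ = 1/17.0 = 0.058824 and τ_data = 9/36.8 = 0.244565, so τ_n = 0.303389.
Rearranging for μ₀: μ₀ = (μ_n·τ_n − τ_data·x̄)/τ₀ = (-0.4356·0.303389 − 0.244565·-2.2) / 0.058824 = 0.405887/0.058824 ≈ 6.9.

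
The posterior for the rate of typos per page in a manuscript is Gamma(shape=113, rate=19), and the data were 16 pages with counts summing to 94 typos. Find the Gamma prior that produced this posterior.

Gamma–Poisson conjugacy: posterior shape = α + Σxᵢ, posterior rate = β + n.
So α = 113 − 94 = 19 and β = 19 − 16 = 3.

Gamma(shape=19, rate=3)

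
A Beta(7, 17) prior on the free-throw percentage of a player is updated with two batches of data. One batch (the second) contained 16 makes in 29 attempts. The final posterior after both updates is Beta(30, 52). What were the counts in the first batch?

Sequential conjugate updates are equivalent to a single update on the pooled data, so total successes = posterior α − prior α and total failures = posterior β − prior β.
Total across both batches: 30−7=23 makes, 52−17=35 misses.
Subtract the second batch: 23−16=7 makes and 35−13=22 misses.

7 makes and 22 misses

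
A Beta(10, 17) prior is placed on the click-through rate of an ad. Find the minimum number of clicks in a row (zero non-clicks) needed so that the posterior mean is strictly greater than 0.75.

After k clicks and 0 non-clicks the posterior is Beta(10+k, 17), with mean (10+k)/(10+17+k).
Set (10+k)/(27+k) > 0.75 and solve: k > (0.75·27 − 10)/(1 − 0.75) = 41.000.
The smallest integer exceeding 41.000 is 42, and checking k=42: (52)/(69) = 0.7536 > 0.75.

k = 42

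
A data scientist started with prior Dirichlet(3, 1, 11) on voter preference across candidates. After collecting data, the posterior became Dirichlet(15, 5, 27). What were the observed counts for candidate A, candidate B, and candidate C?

counts (12, 4, 16)

For a Dirichlet(α) prior with multinomial counts c, the posterior is Dirichlet(α + c) componentwise.
Counts are posterior − prior componentwise: 15−3=12, 5−1=4, 27−11=16.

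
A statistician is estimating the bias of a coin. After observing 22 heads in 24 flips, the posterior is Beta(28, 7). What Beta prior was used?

Beta is conjugate to the binomial likelihood: posterior = Beta(a+s, b+f).
So a = 28 − 22 = 6 and b = 7 − 2 = 5.

Beta(6, 5)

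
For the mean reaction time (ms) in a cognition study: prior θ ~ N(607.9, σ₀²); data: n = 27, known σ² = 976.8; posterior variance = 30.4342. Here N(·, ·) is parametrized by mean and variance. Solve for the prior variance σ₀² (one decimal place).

Posterior precision equals prior precision plus data precision: 1/σ_n² = 1/σ₀² + n/σ².
So 1/σ₀² = 1/30.4342 − 27/976.8 = 0.032858 − 0.027641 = 0.005217.
Hence σ₀² = 1/0.005217 ≈ 191.7.

σ₀² = 191.7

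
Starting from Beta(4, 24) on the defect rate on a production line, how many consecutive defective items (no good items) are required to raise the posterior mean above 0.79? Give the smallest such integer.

After k defective items and 0 good items the posterior is Beta(4+k, 24), with mean (4+k)/(4+24+k).
Set (4+k)/(28+k) > 0.79 and solve: k > (0.79·28 − 4)/(1 − 0.79) = 86.286.
The smallest integer exceeding 86.286 is 87.

k = 87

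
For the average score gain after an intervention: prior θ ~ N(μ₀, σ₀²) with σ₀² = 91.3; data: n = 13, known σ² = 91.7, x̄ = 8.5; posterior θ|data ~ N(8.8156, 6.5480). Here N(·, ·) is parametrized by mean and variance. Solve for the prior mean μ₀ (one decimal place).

The posterior mean is a precision-weighted average: μ_n = (τ₀μ₀ + τ_data·x̄)/(τ₀+τ_data), with τ₀=1/σ₀² and τ_data=n/σ².
Here τ₀ = 1/91.3 = 0.010953 and τ_data = 13/91.7 = 0.141767, so τ_n = 0.152720.
Rearranging for μ₀: μ₀ = (μ_n·τ_n − τ_data·x̄)/τ₀ = (8.8156·0.152720 − 0.141767·8.5) / 0.010953 = 0.141299/0.010953 ≈ 12.9.

μ₀ = 12.9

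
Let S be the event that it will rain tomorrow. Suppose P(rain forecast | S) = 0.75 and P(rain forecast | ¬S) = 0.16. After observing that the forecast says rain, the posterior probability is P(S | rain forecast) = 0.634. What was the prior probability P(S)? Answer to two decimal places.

P(S) = 0.27

In odds form, posterior odds = prior odds × likelihood ratio, so prior odds = posterior odds ÷ LR.
Posterior odds = 0.634/(1−0.634) = 1.7322. LR = 0.75/0.16 = 4.6875.
Prior odds = 1.7322/4.6875 = 0.3695, so P(S) = 0.3695/(1+0.3695) ≈ 0.27.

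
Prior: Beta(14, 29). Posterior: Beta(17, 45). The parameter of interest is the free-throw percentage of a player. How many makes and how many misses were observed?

A Beta(a, b) prior with s successes and f failures in binomial data gives a Beta(a+s, b+f) posterior.
Match parameters: s=17−14=3, f=45−29=16.

3 makes and 16 misses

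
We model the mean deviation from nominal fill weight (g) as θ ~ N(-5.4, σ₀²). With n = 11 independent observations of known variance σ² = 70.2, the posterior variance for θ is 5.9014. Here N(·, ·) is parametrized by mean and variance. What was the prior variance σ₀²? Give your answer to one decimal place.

Posterior precision equals prior precision plus data precision: 1/σ_n² = 1/σ₀² + n/σ².
So 1/σ₀² = 1/5.9014 − 11/70.2 = 0.169451 − 0.156695 = 0.012756.
Hence σ₀² = 1/0.012756 ≈ 78.4.

σ₀² = 78.4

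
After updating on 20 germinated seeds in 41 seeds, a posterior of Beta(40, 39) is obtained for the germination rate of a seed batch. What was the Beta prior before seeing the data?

Beta is conjugate to the binomial likelihood: posterior = Beta(α+s, β+f).
So α = 40 − 20 = 20 and β = 39 − 21 = 18.

Beta(20, 18)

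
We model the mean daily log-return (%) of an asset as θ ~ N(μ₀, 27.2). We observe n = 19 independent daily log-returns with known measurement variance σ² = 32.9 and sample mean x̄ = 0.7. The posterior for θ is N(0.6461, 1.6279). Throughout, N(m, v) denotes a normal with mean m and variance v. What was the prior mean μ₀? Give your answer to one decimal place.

The posterior mean is a precision-weighted average: μ_n = (τ₀μ₀ + τ_data·x̄)/(τ₀+τ_data), with τ₀=1/σ₀² and τ_data=n/σ².
Here τ₀ = 1/27.2 = 0.036765 and τ_data = 19/32.9 = 0.577508, so τ_n = 0.614273.
Rearranging for μ₀: μ₀ = (μ_n·τ_n − τ_data·x̄)/τ₀ = (0.6461·0.614273 − 0.577508·0.7) / 0.036765 = -0.007374/0.036765 ≈ -0.2.

μ₀ = -0.2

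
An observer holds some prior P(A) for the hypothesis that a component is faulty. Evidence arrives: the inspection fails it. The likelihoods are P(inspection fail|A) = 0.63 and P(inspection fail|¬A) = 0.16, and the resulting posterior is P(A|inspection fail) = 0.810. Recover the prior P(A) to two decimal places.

Bayes' rule in odds form gives O(A|E) = O(A)·[P(E|A)/P(E|¬A)], hence O(A) = O(A|E)/LR.
Posterior odds = 0.810/(1−0.810) = 4.2632. LR = 0.63/0.16 = 3.9375.
Prior odds = 4.2632/3.9375 = 1.0827, so P(A) = 1.0827/(1+1.0827) ≈ 0.52.

P(A) = 0.52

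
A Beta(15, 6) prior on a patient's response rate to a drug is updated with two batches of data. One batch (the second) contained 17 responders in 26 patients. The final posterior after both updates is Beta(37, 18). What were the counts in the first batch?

5 responders and 3 non-responders

Sequential conjugate updates are equivalent to a single update on the pooled data, so total successes = posterior α − prior α and total failures = posterior β − prior β.
Total across both batches: 37−15=22 responders, 18−6=12 non-responders.
Subtract the second batch: 22−17=5 responders and 12−9=3 non-responders.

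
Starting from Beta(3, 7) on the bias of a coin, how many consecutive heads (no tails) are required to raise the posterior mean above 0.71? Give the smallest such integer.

After k heads and 0 tails the posterior is Beta(3+k, 7), with mean (3+k)/(3+7+k).
Set (3+k)/(10+k) > 0.71 and solve: k > (0.71·10 − 3)/(1 − 0.71) = 14.138.
The smallest integer exceeding 14.138 is 15.

k = 15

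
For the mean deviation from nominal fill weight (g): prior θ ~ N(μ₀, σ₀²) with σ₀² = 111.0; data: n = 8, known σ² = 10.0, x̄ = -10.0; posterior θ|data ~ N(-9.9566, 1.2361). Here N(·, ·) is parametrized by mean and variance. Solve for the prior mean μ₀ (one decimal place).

μ₀ = -6.1

With known observation variance, the Normal–Normal posterior has precision τ_n = τ₀ + n/σ² and mean μ_n = (τ₀μ₀ + (n/σ²)x̄)/τ_n.
Here τ₀ = 1/111.0 = 0.009009 and τ_data = 8/10.0 = 0.800000, so τ_n = 0.809009.
Rearranging for μ₀: μ₀ = (μ_n·τ_n − τ_data·x̄)/τ₀ = (-9.9566·0.809009 − 0.800000·-10.0) / 0.009009 = -0.054979/0.009009 ≈ -6.1.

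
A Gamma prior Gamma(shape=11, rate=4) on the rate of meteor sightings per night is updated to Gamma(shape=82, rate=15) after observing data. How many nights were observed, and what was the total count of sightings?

A Gamma(α, β) prior (rate parametrization) on a Poisson rate with n observations summing to S gives posterior Gamma(α+S, β+n).
Matching: Σxᵢ = 82 − 11 = 71 and n = 15 − 4 = 11.

n = 11 nights with total 71 sightings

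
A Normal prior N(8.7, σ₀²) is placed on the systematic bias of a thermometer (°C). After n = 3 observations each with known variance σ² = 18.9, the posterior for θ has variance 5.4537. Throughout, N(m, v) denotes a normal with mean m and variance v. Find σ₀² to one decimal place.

σ₀² = 40.6

Posterior precision equals prior precision plus data precision: 1/σ_n² = 1/σ₀² + n/σ².
So 1/σ₀² = 1/5.4537 − 3/18.9 = 0.183362 − 0.158730 = 0.024632.
Hence σ₀² = 1/0.024632 ≈ 40.6.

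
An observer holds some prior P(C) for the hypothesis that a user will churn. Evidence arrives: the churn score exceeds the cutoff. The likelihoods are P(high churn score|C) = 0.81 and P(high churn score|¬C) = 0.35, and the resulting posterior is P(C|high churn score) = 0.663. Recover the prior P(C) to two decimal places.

P(C) = 0.46

In odds form, posterior odds = prior odds × likelihood ratio, so prior odds = posterior odds ÷ LR.
Posterior odds = 0.663/(1−0.663) = 1.9674. LR = 0.81/0.35 = 2.3143.
Prior odds = 1.9674/2.3143 = 0.8501, so P(C) = 0.8501/(1+0.8501) ≈ 0.46.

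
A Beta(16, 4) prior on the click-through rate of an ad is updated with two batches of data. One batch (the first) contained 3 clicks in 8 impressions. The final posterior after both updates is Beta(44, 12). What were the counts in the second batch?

25 clicks and 3 non-clicks

Sequential conjugate updates are equivalent to a single update on the pooled data, so total successes = posterior α − prior α and total failures = posterior β − prior β.
Total across both batches: 44−16=28 clicks, 12−4=8 non-clicks.
Subtract the first batch: 28−3=25 clicks and 8−5=3 non-clicks.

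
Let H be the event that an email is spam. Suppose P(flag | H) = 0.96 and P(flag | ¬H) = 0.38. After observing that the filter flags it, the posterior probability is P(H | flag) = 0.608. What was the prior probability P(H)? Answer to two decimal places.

P(H) = 0.38

Bayes' rule in odds form gives O(H|E) = O(H)·[P(E|H)/P(E|¬H)], hence O(H) = O(H|E)/LR.
Posterior odds = 0.608/(1−0.608) = 1.5510. LR = 0.96/0.38 = 2.5263.
Prior odds = 1.5510/2.5263 = 0.6139, so P(H) = 0.6139/(1+0.6139) ≈ 0.38.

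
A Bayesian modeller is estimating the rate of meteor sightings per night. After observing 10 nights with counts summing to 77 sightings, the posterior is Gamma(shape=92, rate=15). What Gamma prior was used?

Gamma–Poisson conjugacy: posterior shape = α + Σxᵢ, posterior rate = β + n.
So α = 92 − 77 = 15 and β = 15 − 10 = 5.

Gamma(shape=15, rate=5)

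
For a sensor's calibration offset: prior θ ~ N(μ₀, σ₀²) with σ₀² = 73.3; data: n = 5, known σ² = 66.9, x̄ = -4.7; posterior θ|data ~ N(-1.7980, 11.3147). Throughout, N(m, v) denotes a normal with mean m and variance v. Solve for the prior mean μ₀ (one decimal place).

μ₀ = 14.1

With known observation variance, the Normal–Normal posterior has precision τ_n = τ₀ + n/σ² and mean μ_n = (τ₀μ₀ + (n/σ²)x̄)/τ_n.
Here τ₀ = 1/73.3 = 0.013643 and τ_data = 5/66.9 = 0.074738, so τ_n = 0.088381.
Rearranging for μ₀: μ₀ = (μ_n·τ_n − τ_data·x̄)/τ₀ = (-1.7980·0.088381 − 0.074738·-4.7) / 0.013643 = 0.192360/0.013643 ≈ 14.1.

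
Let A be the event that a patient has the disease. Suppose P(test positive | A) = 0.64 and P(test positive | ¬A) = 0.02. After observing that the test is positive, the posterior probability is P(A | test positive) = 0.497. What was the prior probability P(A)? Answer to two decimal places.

P(A) = 0.03

In odds form, posterior odds = prior odds × likelihood ratio, so prior odds = posterior odds ÷ LR.
Posterior odds = 0.497/(1−0.497) = 0.9881. LR = 0.64/0.02 = 32.0000.
Prior odds = 0.9881/32.0000 = 0.0309, so P(A) = 0.0309/(1+0.0309) ≈ 0.03.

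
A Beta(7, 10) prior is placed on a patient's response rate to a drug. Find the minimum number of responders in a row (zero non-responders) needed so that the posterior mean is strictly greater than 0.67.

k = 14

After k responders and 0 non-responders the posterior is Beta(7+k, 10), with mean (7+k)/(7+10+k).
Set (7+k)/(17+k) > 0.67 and solve: k > (0.67·17 − 7)/(1 − 0.67) = 13.303.
The smallest integer exceeding 13.303 is 14.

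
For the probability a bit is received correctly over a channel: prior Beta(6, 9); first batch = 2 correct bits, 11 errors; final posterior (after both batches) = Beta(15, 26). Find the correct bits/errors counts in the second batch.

Because Beta–binomial updating is additive in the counts, the combined data contributed (α_post−α_prior, β_post−β_prior) successes and failures.
Total across both batches: 15−6=9 correct bits, 26−9=17 errors.
Subtract the first batch: 9−2=7 correct bits and 17−11=6 errors.

7 correct bits and 6 errors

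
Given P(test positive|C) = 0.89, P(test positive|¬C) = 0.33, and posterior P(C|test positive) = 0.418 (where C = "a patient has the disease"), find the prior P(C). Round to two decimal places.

P(C) = 0.21

Bayes' rule in odds form gives O(C|E) = O(C)·[P(E|C)/P(E|¬C)], hence O(C) = O(C|E)/LR.
Posterior odds = 0.418/(1−0.418) = 0.7182. LR = 0.89/0.33 = 2.6970.
Prior odds = 0.7182/2.6970 = 0.2663, so P(C) = 0.2663/(1+0.2663) ≈ 0.21.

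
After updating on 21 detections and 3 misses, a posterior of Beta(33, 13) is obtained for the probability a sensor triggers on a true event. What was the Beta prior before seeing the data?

Under Beta–binomial conjugacy the posterior parameters are (a+s, b+f).
Subtract the data counts: 33−21=12, 13−3=10.

Beta(12, 10)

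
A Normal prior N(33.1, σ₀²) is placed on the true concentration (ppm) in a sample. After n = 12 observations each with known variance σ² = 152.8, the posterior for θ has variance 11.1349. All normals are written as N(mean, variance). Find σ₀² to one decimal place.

For the Normal–Normal model with known σ², precisions add: τ_n = τ₀ + n/σ².
So 1/σ₀² = 1/11.1349 − 12/152.8 = 0.089808 − 0.078534 = 0.011274.
Hence σ₀² = 1/0.011274 ≈ 88.7.

σ₀² = 88.7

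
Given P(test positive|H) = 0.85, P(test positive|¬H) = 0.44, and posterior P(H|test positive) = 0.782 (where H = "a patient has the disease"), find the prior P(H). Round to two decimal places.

P(H) = 0.65

In odds form, posterior odds = prior odds × likelihood ratio, so prior odds = posterior odds ÷ LR.
Posterior odds = 0.782/(1−0.782) = 3.5872. LR = 0.85/0.44 = 1.9318.
Prior odds = 3.5872/1.9318 = 1.8569, so P(H) = 1.8569/(1+1.8569) ≈ 0.65.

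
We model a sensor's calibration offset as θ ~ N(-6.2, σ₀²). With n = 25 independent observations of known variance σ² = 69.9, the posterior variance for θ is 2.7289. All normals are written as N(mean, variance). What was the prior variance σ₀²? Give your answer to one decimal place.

Posterior precision equals prior precision plus data precision: 1/σ_n² = 1/σ₀² + n/σ².
So 1/σ₀² = 1/2.7289 − 25/69.9 = 0.366448 − 0.357654 = 0.008794.
Hence σ₀² = 1/0.008794 ≈ 113.7.

σ₀² = 113.7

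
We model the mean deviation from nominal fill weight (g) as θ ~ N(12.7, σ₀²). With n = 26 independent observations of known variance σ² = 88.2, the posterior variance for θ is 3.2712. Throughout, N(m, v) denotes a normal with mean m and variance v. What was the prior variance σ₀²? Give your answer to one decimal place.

Posterior precision equals prior precision plus data precision: 1/σ_n² = 1/σ₀² + n/σ².
So 1/σ₀² = 1/3.2712 − 26/88.2 = 0.305698 − 0.294785 = 0.010913.
Hence σ₀² = 1/0.010913 ≈ 91.6.

σ₀² = 91.6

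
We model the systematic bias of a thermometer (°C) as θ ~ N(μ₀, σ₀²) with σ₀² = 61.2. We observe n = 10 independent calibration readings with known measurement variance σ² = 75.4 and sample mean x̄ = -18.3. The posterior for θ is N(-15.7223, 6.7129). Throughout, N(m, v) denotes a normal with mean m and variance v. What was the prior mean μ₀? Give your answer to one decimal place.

μ₀ = 5.2

With known observation variance, the Normal–Normal posterior has precision τ_n = τ₀ + n/σ² and mean μ_n = (τ₀μ₀ + (n/σ²)x̄)/τ_n.
Here τ₀ = 1/61.2 = 0.016340 and τ_data = 10/75.4 = 0.132626, so τ_n = 0.148966.
Rearranging for μ₀: μ₀ = (μ_n·τ_n − τ_data·x̄)/τ₀ = (-15.7223·0.148966 − 0.132626·-18.3) / 0.016340 = 0.084968/0.016340 ≈ 5.2.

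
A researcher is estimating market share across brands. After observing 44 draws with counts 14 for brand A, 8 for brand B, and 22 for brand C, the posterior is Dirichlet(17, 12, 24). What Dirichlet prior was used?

Dirichlet(3, 4, 2)

For a Dirichlet(α) prior with multinomial counts c, the posterior is Dirichlet(α + c) componentwise.
Subtract each count from the matching posterior parameter: 17−14=3, 12−8=4, 24−22=2.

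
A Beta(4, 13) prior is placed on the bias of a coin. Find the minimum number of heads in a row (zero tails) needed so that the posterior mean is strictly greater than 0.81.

k = 52

After k heads and 0 tails the posterior is Beta(4+k, 13), with mean (4+k)/(4+13+k).
Set (4+k)/(17+k) > 0.81 and solve: k > (0.81·17 − 4)/(1 − 0.81) = 51.421.
The smallest integer exceeding 51.421 is 52, and checking k=52: (56)/(69) = 0.8116 > 0.81.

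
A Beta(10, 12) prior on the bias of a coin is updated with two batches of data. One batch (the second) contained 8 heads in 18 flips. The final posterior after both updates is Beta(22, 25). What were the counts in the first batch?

4 heads and 3 tails

Because Beta–binomial updating is additive in the counts, the combined data contributed (α_post−α_prior, β_post−β_prior) successes and failures.
Total across both batches: 22−10=12 heads, 25−12=13 tails.
Subtract the second batch: 12−8=4 heads and 13−10=3 tails.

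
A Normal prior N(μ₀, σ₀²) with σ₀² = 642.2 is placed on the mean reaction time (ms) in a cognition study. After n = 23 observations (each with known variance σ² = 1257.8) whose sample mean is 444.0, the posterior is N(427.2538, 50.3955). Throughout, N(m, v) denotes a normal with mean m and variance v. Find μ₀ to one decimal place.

With known observation variance, the Normal–Normal posterior has precision τ_n = τ₀ + n/σ² and mean μ_n = (τ₀μ₀ + (n/σ²)x̄)/τ_n.
Here τ₀ = 1/642.2 = 0.001557 and τ_data = 23/1257.8 = 0.018286, so τ_n = 0.019843.
Rearranging for μ₀: μ₀ = (μ_n·τ_n − τ_data·x̄)/τ₀ = (427.2538·0.019843 − 0.018286·444.0) / 0.001557 = 0.359013/0.001557 ≈ 230.6.

μ₀ = 230.6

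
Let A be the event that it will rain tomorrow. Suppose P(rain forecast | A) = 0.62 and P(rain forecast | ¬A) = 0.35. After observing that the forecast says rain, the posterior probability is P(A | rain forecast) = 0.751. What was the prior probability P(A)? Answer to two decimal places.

P(A) = 0.63

In odds form, posterior odds = prior odds × likelihood ratio, so prior odds = posterior odds ÷ LR.
Posterior odds = 0.751/(1−0.751) = 3.0161. LR = 0.62/0.35 = 1.7714.
Prior odds = 3.0161/1.7714 = 1.7027, so P(A) = 1.7027/(1+1.7027) ≈ 0.63.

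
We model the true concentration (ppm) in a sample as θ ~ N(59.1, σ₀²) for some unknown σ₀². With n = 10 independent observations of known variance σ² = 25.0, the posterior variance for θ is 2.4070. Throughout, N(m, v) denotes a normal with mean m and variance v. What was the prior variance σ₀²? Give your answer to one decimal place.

Posterior precision equals prior precision plus data precision: 1/σ_n² = 1/σ₀² + n/σ².
So 1/σ₀² = 1/2.4070 − 10/25.0 = 0.415455 − 0.400000 = 0.015455.
Hence σ₀² = 1/0.015455 ≈ 64.7.

σ₀² = 64.7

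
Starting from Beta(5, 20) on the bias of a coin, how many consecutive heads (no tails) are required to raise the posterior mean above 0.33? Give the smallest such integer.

After k heads and 0 tails the posterior is Beta(5+k, 20), with mean (5+k)/(5+20+k).
Set (5+k)/(25+k) > 0.33 and solve: k > (0.33·25 − 5)/(1 − 0.33) = 4.851.
The smallest integer exceeding 4.851 is 5, and checking k=5: (10)/(30) = 0.3333 > 0.33.

k = 5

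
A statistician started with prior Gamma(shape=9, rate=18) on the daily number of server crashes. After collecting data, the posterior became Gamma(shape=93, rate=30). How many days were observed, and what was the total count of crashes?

Gamma–Poisson conjugacy: posterior shape = α + Σxᵢ, posterior rate = β + n.
Matching: Σxᵢ = 93 − 9 = 84 and n = 30 − 18 = 12.

n = 12 days with total 84 crashes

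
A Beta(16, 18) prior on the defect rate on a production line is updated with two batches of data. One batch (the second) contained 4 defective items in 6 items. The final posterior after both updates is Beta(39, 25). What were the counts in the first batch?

Sequential conjugate updates are equivalent to a single update on the pooled data, so total successes = posterior α − prior α and total failures = posterior β − prior β.
Total across both batches: 39−16=23 defective items, 25−18=7 good items.
Subtract the second batch: 23−4=19 defective items and 7−2=5 good items.

19 defective items and 5 good items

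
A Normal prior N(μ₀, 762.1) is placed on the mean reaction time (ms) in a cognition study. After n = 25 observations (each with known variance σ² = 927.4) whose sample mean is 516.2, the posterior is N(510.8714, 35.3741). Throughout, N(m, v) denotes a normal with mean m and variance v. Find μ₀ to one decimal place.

μ₀ = 401.4

The posterior mean is a precision-weighted average: μ_n = (τ₀μ₀ + τ_data·x̄)/(τ₀+τ_data), with τ₀=1/σ₀² and τ_data=n/σ².
Here τ₀ = 1/762.1 = 0.001312 and τ_data = 25/927.4 = 0.026957, so τ_n = 0.028269.
Rearranging for μ₀: μ₀ = (μ_n·τ_n − τ_data·x̄)/τ₀ = (510.8714·0.028269 − 0.026957·516.2) / 0.001312 = 0.526620/0.001312 ≈ 401.4.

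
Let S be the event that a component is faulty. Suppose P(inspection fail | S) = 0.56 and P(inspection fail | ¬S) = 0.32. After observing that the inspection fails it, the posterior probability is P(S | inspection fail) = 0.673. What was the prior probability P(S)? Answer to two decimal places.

P(S) = 0.54

In odds form, posterior odds = prior odds × likelihood ratio, so prior odds = posterior odds ÷ LR.
Posterior odds = 0.673/(1−0.673) = 2.0581. LR = 0.56/0.32 = 1.7500.
Prior odds = 2.0581/1.7500 = 1.1761, so P(S) = 1.1761/(1+1.1761) ≈ 0.54.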